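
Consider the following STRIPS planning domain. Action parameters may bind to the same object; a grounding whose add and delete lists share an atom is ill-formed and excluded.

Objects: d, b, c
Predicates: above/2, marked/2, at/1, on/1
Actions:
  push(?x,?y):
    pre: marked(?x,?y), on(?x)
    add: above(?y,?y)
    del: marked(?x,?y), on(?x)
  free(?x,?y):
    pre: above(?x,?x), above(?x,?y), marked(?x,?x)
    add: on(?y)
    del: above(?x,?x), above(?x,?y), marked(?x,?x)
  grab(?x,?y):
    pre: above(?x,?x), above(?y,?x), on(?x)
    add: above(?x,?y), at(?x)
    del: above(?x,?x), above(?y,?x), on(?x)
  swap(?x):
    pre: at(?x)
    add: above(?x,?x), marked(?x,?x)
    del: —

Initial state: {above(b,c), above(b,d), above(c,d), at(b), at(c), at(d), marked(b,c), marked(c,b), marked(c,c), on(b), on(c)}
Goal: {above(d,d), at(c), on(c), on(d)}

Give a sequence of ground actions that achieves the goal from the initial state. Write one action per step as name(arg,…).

push(b,c); free(c,d); swap(d)

1. push(b,c)  →  {above(b,c), above(b,d), above(c,c), above(c,d), at(b), at(c), at(d), marked(c,b), marked(c,c), on(c)}
2. free(c,d)  →  {above(b,c), above(b,d), at(b), at(c), at(d), marked(c,b), on(c), on(d)}
3. swap(d)  →  {above(b,c), above(b,d), above(d,d), at(b), at(c), at(d), marked(c,b), marked(d,d), on(c), on(d)}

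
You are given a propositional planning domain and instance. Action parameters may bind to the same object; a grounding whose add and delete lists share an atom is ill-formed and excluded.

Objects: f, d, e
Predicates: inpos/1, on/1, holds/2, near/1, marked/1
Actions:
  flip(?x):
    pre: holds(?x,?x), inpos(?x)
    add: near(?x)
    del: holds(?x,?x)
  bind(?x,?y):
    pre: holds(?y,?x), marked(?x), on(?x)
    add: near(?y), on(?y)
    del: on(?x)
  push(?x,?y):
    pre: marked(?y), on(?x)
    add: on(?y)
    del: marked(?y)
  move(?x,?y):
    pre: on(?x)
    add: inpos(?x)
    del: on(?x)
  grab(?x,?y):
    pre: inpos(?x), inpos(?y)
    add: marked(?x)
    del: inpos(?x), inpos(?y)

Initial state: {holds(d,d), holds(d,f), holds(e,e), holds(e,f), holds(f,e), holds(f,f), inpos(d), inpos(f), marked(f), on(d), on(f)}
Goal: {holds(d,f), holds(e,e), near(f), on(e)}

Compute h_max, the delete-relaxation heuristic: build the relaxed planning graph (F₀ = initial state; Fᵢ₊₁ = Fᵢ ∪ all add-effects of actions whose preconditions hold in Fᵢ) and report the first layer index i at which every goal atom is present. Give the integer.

1

F0 = init (11 atoms)
F1 = F0 ∪ {marked(d), near(d), near(e), near(f), on(e)}  (16 atoms)
goal ⊆ F1  ⇒  h_max = 1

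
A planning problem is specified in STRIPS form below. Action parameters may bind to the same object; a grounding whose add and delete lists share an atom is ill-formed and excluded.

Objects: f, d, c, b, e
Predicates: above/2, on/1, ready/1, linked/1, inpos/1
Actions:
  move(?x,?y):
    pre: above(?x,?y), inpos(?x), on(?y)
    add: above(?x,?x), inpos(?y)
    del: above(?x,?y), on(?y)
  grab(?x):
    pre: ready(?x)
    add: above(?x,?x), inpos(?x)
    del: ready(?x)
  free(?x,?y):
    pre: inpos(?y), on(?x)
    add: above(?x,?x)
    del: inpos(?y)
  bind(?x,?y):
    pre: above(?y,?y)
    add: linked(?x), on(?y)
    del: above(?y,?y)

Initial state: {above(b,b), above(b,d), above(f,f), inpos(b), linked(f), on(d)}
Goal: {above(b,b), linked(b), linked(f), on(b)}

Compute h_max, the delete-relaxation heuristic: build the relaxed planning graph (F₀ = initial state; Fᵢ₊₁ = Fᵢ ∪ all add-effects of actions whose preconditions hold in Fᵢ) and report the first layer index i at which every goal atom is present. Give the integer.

1

F0 = init (6 atoms)
F1 = F0 ∪ {above(d,d), inpos(d), linked(b), linked(c), linked(d), linked(e), on(b), on(f)}  (14 atoms)
goal ⊆ F1  ⇒  h_max = 1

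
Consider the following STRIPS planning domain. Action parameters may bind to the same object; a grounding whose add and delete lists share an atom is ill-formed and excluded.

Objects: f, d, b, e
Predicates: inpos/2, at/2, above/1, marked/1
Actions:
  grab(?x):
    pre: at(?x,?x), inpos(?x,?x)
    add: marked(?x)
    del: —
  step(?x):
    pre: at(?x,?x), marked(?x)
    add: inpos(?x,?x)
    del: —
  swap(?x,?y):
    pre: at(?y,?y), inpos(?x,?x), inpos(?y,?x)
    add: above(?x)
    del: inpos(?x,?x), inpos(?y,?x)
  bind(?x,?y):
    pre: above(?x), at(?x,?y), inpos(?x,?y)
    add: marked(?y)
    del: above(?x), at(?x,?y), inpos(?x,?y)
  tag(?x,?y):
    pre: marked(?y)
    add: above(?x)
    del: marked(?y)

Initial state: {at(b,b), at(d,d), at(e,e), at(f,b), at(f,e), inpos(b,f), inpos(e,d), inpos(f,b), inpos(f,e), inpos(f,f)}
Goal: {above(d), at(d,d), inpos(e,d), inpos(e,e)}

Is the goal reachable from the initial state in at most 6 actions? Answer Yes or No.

1. swap(f,b)  →  {above(f), at(b,b), at(d,d), at(e,e), at(f,b), at(f,e), inpos(e,d), inpos(f,b), inpos(f,e)}
2. bind(f,e)  →  {at(b,b), at(d,d), at(e,e), at(f,b), inpos(e,d), inpos(f,b), marked(e)}
3. step(e)  →  {at(b,b), at(d,d), at(e,e), at(f,b), inpos(e,d), inpos(e,e), inpos(f,b), marked(e)}
4. tag(d,e)  →  {above(d), at(b,b), at(d,d), at(e,e), at(f,b), inpos(e,d), inpos(e,e), inpos(f,b)}
optimal plan length = 4; 4 ≤ 6

Yes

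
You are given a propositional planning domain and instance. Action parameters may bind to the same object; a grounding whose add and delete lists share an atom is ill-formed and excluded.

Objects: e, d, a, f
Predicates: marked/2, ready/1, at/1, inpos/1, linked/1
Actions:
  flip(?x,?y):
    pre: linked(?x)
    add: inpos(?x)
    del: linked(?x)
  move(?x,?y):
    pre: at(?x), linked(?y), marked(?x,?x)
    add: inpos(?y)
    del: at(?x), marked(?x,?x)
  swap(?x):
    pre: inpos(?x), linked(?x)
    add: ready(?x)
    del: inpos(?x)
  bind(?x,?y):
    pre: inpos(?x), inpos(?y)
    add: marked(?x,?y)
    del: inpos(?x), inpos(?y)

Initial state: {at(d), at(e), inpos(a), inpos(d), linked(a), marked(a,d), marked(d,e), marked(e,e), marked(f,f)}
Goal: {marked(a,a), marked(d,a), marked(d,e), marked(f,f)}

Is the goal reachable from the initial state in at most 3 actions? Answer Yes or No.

1. bind(d,a)  →  {at(d), at(e), linked(a), marked(a,d), marked(d,a), marked(d,e), marked(e,e), marked(f,f)}
2. flip(a,e)  →  {at(d), at(e), inpos(a), marked(a,d), marked(d,a), marked(d,e), marked(e,e), marked(f,f)}
3. bind(a,a)  →  {at(d), at(e), marked(a,a), marked(a,d), marked(d,a), marked(d,e), marked(e,e), marked(f,f)}
optimal plan length = 3; 3 ≤ 3

Yes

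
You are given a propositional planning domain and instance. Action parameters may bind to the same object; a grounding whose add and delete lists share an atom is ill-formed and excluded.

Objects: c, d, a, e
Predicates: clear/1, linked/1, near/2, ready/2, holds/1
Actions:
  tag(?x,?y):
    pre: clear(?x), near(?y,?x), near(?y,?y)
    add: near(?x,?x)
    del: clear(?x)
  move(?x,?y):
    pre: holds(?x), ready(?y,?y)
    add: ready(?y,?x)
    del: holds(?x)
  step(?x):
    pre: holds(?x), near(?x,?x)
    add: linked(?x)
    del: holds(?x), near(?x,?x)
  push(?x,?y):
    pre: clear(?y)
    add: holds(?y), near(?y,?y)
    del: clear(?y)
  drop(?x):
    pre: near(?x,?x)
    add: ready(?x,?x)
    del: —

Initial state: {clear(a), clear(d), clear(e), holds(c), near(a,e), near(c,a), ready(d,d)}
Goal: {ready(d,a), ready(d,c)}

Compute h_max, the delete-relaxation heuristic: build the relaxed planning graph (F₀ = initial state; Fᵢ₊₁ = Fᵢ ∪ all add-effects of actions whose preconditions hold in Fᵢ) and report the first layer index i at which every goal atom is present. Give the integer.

2

F0 = init (7 atoms)
F1 = F0 ∪ {holds(a), holds(d), holds(e), near(a,a), near(d,d), near(e,e), ready(d,c)}  (14 atoms)
F2 = F1 ∪ {linked(a), linked(d), linked(e), ready(a,a), ready(d,a), ready(d,e), ready(e,e)}  (21 atoms)
goal ⊆ F2  ⇒  h_max = 2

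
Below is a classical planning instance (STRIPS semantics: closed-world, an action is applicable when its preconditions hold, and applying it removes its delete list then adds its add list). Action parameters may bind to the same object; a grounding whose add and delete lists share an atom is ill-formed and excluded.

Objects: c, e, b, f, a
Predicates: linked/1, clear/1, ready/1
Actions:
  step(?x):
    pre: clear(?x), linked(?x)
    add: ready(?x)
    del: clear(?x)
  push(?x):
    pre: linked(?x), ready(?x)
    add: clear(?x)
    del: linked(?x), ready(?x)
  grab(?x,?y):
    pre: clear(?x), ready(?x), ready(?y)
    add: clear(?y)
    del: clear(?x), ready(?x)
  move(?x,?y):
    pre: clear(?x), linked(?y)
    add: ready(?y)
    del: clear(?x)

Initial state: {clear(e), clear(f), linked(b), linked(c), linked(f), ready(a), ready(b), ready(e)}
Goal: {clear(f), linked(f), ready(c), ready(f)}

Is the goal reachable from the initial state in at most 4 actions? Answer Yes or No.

1. push(b)  →  {clear(b), clear(e), clear(f), linked(c), linked(f), ready(a), ready(e)}
2. move(e,c)  →  {clear(b), clear(f), linked(c), linked(f), ready(a), ready(c), ready(e)}
3. move(b,f)  →  {clear(f), linked(c), linked(f), ready(a), ready(c), ready(e), ready(f)}
optimal plan length = 3; 3 ≤ 4

Yes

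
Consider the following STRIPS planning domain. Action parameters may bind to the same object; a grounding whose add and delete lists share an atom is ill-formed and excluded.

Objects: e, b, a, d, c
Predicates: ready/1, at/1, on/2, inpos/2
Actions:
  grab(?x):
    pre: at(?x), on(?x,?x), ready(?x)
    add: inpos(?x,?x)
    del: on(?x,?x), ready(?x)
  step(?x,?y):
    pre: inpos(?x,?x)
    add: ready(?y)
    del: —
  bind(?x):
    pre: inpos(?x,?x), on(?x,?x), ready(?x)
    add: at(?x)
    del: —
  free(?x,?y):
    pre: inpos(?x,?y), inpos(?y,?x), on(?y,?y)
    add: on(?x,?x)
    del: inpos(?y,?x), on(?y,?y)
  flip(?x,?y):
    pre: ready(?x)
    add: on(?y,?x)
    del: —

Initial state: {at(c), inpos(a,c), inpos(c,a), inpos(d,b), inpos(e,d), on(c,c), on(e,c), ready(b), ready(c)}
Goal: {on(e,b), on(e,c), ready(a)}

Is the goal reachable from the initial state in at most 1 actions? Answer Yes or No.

1. grab(c)  →  {at(c), inpos(a,c), inpos(c,a), inpos(c,c), inpos(d,b), inpos(e,d), on(e,c), ready(b)}
2. step(c,a)  →  {at(c), inpos(a,c), inpos(c,a), inpos(c,c), inpos(d,b), inpos(e,d), on(e,c), ready(a), ready(b)}
3. flip(b,e)  →  {at(c), inpos(a,c), inpos(c,a), inpos(c,c), inpos(d,b), inpos(e,d), on(e,b), on(e,c), ready(a), ready(b)}
optimal plan length = 3; 3 > 1

No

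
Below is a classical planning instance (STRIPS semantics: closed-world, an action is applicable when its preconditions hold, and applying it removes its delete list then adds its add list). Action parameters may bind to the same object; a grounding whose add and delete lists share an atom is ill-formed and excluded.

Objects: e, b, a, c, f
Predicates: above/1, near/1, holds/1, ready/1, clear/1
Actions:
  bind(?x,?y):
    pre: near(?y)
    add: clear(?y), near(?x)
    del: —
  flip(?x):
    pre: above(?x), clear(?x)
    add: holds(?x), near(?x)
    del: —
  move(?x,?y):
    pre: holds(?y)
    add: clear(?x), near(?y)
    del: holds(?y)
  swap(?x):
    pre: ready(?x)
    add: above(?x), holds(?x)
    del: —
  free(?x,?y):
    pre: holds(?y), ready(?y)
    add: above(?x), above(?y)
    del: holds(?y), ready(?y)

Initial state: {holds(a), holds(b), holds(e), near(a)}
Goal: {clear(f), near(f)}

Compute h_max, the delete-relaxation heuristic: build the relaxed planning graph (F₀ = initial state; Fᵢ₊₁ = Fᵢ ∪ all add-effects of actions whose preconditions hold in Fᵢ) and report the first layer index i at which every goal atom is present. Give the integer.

F0 = init (4 atoms)
F1 = F0 ∪ {clear(a), clear(b), clear(c), clear(e), clear(f), near(b), near(c), near(e), near(f)}  (13 atoms)
goal ⊆ F1  ⇒  h_max = 1

1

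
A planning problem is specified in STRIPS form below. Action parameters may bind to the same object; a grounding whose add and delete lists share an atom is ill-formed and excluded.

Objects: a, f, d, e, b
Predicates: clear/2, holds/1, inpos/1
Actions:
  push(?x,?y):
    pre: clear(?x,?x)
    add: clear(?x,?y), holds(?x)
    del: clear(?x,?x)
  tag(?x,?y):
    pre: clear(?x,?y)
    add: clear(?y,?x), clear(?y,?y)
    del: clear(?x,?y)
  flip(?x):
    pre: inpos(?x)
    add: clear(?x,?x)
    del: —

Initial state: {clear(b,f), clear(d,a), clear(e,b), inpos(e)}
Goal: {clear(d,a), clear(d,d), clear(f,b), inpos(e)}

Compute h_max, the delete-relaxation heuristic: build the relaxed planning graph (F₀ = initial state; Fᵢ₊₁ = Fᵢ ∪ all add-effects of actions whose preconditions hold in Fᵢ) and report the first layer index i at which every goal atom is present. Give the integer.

2

F0 = init (4 atoms)
F1 = F0 ∪ {clear(a,a), clear(a,d), clear(b,b), clear(b,e), clear(e,e), clear(f,b), clear(f,f)}  (11 atoms)
F2 = F1 ∪ {clear(a,b), clear(a,e), clear(a,f), clear(b,a), clear(b,d), clear(d,d), clear(e,a), clear(e,d), clear(e,f), clear(f,a), clear(f,d), clear(f,e), holds(a), holds(b), holds(e), holds(f)}  (27 atoms)
goal ⊆ F2  ⇒  h_max = 2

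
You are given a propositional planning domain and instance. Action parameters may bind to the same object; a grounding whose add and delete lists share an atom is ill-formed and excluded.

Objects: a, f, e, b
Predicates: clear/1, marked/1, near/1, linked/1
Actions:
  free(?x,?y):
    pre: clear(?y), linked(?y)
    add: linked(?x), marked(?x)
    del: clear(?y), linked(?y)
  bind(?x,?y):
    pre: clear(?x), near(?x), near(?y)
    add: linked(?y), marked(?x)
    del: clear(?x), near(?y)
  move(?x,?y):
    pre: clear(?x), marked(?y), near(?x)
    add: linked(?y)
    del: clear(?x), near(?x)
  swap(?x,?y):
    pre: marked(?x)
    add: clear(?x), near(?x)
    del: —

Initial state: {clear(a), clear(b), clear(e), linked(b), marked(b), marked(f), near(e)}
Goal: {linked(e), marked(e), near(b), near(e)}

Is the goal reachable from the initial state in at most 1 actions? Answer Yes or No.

1. free(e,b)  →  {clear(a), clear(e), linked(e), marked(b), marked(e), marked(f), near(e)}
2. swap(b,a)  →  {clear(a), clear(b), clear(e), linked(e), marked(b), marked(e), marked(f), near(b), near(e)}
optimal plan length = 2; 2 > 1

No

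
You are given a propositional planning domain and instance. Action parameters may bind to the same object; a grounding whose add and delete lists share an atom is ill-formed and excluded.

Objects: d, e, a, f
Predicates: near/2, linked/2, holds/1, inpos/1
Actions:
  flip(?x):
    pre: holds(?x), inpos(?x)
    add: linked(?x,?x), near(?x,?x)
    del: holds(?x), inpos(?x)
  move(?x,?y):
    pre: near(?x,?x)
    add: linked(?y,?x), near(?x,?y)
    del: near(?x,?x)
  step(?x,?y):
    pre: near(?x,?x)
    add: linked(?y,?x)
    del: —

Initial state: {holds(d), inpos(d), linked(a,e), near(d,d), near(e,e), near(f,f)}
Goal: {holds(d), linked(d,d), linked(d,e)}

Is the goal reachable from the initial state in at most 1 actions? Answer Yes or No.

No

1. move(e,d)  →  {holds(d), inpos(d), linked(a,e), linked(d,e), near(d,d), near(e,d), near(f,f)}
2. step(d,d)  →  {holds(d), inpos(d), linked(a,e), linked(d,d), linked(d,e), near(d,d), near(e,d), near(f,f)}
optimal plan length = 2; 2 > 1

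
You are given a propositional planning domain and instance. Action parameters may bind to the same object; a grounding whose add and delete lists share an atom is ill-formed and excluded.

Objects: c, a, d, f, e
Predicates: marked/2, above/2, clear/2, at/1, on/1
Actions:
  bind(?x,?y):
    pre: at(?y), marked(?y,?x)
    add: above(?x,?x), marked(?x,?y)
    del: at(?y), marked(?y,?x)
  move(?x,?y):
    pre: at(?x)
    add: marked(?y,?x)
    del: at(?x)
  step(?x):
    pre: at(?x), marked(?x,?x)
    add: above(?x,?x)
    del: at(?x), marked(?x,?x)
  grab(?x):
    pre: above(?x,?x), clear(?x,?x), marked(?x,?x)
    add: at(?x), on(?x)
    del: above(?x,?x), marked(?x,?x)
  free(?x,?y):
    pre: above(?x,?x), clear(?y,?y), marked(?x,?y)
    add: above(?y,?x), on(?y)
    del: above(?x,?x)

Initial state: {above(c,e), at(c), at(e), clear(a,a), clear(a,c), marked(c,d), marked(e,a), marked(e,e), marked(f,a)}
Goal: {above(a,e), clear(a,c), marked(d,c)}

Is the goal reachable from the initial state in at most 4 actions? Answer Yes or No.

1. bind(d,c)  →  {above(c,e), above(d,d), at(e), clear(a,a), clear(a,c), marked(d,c), marked(e,a), marked(e,e), marked(f,a)}
2. step(e)  →  {above(c,e), above(d,d), above(e,e), clear(a,a), clear(a,c), marked(d,c), marked(e,a), marked(f,a)}
3. free(e,a)  →  {above(a,e), above(c,e), above(d,d), clear(a,a), clear(a,c), marked(d,c), marked(e,a), marked(f,a), on(a)}
optimal plan length = 3; 3 ≤ 4

Yes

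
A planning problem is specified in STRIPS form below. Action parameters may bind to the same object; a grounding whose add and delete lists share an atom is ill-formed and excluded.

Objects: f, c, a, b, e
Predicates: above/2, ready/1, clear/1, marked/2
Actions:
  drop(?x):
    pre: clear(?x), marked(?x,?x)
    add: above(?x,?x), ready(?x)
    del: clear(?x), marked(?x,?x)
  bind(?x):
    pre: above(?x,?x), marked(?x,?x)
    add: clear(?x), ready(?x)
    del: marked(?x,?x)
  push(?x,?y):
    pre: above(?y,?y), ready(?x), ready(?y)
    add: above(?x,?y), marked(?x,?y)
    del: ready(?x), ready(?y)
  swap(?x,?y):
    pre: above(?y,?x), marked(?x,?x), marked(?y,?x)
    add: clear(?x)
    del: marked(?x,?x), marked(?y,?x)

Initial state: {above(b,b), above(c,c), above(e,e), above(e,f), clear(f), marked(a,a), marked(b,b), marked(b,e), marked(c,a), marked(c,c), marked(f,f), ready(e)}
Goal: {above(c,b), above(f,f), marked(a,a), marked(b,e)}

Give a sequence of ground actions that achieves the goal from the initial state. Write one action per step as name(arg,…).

drop(f); bind(c); bind(b); push(c,b)

1. drop(f)  →  {above(b,b), above(c,c), above(e,e), above(e,f), above(f,f), marked(a,a), marked(b,b), marked(b,e), marked(c,a), marked(c,c), ready(e), ready(f)}
2. bind(c)  →  {above(b,b), above(c,c), above(e,e), above(e,f), above(f,f), clear(c), marked(a,a), marked(b,b), marked(b,e), marked(c,a), ready(c), ready(e), ready(f)}
3. bind(b)  →  {above(b,b), above(c,c), above(e,e), above(e,f), above(f,f), clear(b), clear(c), marked(a,a), marked(b,e), marked(c,a), ready(b), ready(c), ready(e), ready(f)}
4. push(c,b)  →  {above(b,b), above(c,b), above(c,c), above(e,e), above(e,f), above(f,f), clear(b), clear(c), marked(a,a), marked(b,e), marked(c,a), marked(c,b), ready(e), ready(f)}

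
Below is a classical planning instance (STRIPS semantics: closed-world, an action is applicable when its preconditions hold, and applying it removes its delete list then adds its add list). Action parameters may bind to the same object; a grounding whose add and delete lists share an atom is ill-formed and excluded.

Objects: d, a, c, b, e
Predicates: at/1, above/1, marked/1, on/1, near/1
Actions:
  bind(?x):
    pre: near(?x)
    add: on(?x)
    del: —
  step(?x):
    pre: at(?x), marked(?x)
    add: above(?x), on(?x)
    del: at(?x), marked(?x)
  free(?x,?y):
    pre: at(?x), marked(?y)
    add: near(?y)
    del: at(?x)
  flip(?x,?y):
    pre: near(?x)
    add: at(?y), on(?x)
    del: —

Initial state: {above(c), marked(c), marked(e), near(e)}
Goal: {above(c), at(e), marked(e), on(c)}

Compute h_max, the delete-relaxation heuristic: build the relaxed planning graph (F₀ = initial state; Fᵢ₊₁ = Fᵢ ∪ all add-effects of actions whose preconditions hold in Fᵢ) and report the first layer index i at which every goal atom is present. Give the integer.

F0 = init (4 atoms)
F1 = F0 ∪ {at(a), at(b), at(c), at(d), at(e), on(e)}  (10 atoms)
F2 = F1 ∪ {above(e), near(c), on(c)}  (13 atoms)
goal ⊆ F2  ⇒  h_max = 2

2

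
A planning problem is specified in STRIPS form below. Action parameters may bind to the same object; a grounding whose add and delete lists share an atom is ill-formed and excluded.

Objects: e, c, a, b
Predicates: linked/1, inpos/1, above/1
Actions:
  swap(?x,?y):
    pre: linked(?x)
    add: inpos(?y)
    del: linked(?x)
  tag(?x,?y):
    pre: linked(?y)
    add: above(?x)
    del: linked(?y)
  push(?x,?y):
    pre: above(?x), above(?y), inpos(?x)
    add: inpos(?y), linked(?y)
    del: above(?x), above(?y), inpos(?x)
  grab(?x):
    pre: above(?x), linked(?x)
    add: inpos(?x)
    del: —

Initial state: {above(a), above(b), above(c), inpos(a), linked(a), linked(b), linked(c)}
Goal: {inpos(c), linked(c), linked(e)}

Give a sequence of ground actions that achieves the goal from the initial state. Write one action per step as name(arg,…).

1. swap(a,c)  →  {above(a), above(b), above(c), inpos(a), inpos(c), linked(b), linked(c)}
2. tag(e,b)  →  {above(a), above(b), above(c), above(e), inpos(a), inpos(c), linked(c)}
3. push(a,e)  →  {above(b), above(c), inpos(c), inpos(e), linked(c), linked(e)}

swap(a,c); tag(e,b); push(a,e)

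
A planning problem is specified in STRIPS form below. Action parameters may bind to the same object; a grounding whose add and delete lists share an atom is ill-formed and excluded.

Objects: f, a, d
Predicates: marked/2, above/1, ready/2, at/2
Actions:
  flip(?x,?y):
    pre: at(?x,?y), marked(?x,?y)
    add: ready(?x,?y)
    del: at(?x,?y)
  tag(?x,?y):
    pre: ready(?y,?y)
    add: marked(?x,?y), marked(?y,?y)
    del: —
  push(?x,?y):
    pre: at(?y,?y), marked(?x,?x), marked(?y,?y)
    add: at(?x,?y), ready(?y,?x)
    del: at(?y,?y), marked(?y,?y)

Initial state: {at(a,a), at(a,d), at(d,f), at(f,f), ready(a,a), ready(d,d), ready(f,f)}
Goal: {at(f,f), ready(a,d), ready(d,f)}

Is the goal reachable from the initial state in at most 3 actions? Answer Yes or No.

1. tag(a,d)  →  {at(a,a), at(a,d), at(d,f), at(f,f), marked(a,d), marked(d,d), ready(a,a), ready(d,d), ready(f,f)}
2. flip(a,d)  →  {at(a,a), at(d,f), at(f,f), marked(a,d), marked(d,d), ready(a,a), ready(a,d), ready(d,d), ready(f,f)}
3. tag(d,f)  →  {at(a,a), at(d,f), at(f,f), marked(a,d), marked(d,d), marked(d,f), marked(f,f), ready(a,a), ready(a,d), ready(d,d), ready(f,f)}
4. flip(d,f)  →  {at(a,a), at(f,f), marked(a,d), marked(d,d), marked(d,f), marked(f,f), ready(a,a), ready(a,d), ready(d,d), ready(d,f), ready(f,f)}
optimal plan length = 4; 4 > 3

No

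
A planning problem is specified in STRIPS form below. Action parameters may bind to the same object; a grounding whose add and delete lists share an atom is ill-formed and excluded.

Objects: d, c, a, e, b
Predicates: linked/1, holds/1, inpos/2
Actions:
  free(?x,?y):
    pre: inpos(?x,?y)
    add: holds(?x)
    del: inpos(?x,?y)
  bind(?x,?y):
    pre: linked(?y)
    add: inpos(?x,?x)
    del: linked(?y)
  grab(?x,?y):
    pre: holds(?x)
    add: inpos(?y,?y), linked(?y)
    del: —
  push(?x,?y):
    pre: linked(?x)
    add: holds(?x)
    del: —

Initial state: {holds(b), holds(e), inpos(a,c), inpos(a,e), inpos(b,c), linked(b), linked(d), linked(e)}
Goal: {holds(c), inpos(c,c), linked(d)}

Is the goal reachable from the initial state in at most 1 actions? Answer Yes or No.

1. grab(e,c)  →  {holds(b), holds(e), inpos(a,c), inpos(a,e), inpos(b,c), inpos(c,c), linked(b), linked(c), linked(d), linked(e)}
2. push(c,d)  →  {holds(b), holds(c), holds(e), inpos(a,c), inpos(a,e), inpos(b,c), inpos(c,c), linked(b), linked(c), linked(d), linked(e)}
optimal plan length = 2; 2 > 1

No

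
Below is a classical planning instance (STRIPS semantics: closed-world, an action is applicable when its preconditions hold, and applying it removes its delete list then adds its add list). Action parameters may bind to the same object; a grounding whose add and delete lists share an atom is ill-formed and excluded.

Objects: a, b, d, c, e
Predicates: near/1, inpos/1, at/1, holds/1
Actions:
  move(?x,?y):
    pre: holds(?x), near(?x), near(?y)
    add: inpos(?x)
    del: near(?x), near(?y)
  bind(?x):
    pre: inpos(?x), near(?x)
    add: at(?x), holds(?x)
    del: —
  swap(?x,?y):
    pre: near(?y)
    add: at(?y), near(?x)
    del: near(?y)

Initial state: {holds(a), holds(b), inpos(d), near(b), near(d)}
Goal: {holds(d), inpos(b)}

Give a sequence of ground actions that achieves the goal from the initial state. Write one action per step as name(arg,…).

1. move(b,b)  →  {holds(a), holds(b), inpos(b), inpos(d), near(d)}
2. bind(d)  →  {at(d), holds(a), holds(b), holds(d), inpos(b), inpos(d), near(d)}

move(b,b); bind(d)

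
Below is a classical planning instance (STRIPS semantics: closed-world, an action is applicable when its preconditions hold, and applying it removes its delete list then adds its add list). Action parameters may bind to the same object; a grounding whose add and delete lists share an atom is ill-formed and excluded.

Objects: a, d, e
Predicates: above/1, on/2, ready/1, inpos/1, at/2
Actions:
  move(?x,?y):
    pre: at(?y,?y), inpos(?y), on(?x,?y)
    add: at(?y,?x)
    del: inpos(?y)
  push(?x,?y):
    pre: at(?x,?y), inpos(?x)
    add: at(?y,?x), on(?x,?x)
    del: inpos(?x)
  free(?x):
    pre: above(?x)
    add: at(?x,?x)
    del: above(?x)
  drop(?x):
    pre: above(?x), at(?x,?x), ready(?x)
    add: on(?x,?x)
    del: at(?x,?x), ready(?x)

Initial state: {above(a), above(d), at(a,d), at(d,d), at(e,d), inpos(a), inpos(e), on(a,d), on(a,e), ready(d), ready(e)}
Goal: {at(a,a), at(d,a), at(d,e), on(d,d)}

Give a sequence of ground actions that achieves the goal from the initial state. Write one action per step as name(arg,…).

push(a,d); push(e,d); free(a); drop(d)

1. push(a,d)  →  {above(a), above(d), at(a,d), at(d,a), at(d,d), at(e,d), inpos(e), on(a,a), on(a,d), on(a,e), ready(d), ready(e)}
2. push(e,d)  →  {above(a), above(d), at(a,d), at(d,a), at(d,d), at(d,e), at(e,d), on(a,a), on(a,d), on(a,e), on(e,e), ready(d), ready(e)}
3. free(a)  →  {above(d), at(a,a), at(a,d), at(d,a), at(d,d), at(d,e), at(e,d), on(a,a), on(a,d), on(a,e), on(e,e), ready(d), ready(e)}
4. drop(d)  →  {above(d), at(a,a), at(a,d), at(d,a), at(d,e), at(e,d), on(a,a), on(a,d), on(a,e), on(d,d), on(e,e), ready(e)}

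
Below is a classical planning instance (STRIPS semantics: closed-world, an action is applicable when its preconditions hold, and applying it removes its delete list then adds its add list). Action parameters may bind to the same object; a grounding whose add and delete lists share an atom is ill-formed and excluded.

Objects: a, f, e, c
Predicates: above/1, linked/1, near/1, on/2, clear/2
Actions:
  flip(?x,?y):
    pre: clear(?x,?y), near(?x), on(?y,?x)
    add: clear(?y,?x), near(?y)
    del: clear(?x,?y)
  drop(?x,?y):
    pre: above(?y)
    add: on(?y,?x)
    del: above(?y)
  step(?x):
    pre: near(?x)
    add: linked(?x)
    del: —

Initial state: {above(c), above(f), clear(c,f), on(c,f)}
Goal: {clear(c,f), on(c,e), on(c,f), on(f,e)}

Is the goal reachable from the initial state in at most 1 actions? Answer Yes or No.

1. drop(e,f)  →  {above(c), clear(c,f), on(c,f), on(f,e)}
2. drop(e,c)  →  {clear(c,f), on(c,e), on(c,f), on(f,e)}
optimal plan length = 2; 2 > 1

No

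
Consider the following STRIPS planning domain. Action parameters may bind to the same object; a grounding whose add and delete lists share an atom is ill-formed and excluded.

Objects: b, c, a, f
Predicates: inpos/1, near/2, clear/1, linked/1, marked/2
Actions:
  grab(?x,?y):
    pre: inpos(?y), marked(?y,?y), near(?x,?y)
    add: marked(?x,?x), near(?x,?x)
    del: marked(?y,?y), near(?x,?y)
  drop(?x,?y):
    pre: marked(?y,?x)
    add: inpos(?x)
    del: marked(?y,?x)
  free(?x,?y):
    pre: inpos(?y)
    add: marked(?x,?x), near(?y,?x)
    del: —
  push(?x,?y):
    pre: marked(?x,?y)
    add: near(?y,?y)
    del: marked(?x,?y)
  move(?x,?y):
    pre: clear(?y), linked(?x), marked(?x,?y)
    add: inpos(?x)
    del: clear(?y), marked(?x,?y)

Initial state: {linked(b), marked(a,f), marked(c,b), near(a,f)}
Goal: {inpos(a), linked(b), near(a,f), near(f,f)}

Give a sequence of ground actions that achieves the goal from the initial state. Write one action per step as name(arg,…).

1. drop(b,c)  →  {inpos(b), linked(b), marked(a,f), near(a,f)}
2. free(a,b)  →  {inpos(b), linked(b), marked(a,a), marked(a,f), near(a,f), near(b,a)}
3. drop(a,a)  →  {inpos(a), inpos(b), linked(b), marked(a,f), near(a,f), near(b,a)}
4. push(a,f)  →  {inpos(a), inpos(b), linked(b), near(a,f), near(b,a), near(f,f)}

drop(b,c); free(a,b); drop(a,a); push(a,f)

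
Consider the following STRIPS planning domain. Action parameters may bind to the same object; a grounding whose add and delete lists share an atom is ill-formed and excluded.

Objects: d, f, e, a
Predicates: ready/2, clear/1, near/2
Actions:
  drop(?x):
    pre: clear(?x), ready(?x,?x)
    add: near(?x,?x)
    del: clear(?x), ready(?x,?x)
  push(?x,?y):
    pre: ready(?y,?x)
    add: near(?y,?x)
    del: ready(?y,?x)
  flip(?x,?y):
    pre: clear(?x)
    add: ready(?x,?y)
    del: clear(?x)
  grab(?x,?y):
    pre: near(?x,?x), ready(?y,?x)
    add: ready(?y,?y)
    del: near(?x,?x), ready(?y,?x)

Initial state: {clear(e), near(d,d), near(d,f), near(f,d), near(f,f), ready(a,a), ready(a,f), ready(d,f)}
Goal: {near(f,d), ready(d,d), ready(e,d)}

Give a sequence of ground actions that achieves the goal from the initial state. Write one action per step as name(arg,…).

1. flip(e,d)  →  {near(d,d), near(d,f), near(f,d), near(f,f), ready(a,a), ready(a,f), ready(d,f), ready(e,d)}
2. grab(f,d)  →  {near(d,d), near(d,f), near(f,d), ready(a,a), ready(a,f), ready(d,d), ready(e,d)}

flip(e,d); grab(f,d)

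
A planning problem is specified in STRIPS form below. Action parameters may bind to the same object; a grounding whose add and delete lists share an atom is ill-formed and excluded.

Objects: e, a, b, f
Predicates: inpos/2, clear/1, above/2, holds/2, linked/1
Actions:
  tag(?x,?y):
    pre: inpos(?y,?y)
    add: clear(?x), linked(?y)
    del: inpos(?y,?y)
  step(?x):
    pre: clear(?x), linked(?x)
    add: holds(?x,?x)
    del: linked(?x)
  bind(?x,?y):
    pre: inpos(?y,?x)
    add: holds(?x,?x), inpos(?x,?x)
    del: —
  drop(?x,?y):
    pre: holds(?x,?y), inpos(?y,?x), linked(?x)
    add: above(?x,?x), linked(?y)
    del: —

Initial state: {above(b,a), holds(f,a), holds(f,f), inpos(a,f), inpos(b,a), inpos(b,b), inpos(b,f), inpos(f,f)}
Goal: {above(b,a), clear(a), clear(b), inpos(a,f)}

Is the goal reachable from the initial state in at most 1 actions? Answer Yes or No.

No

1. tag(a,b)  →  {above(b,a), clear(a), holds(f,a), holds(f,f), inpos(a,f), inpos(b,a), inpos(b,f), inpos(f,f), linked(b)}
2. tag(b,f)  →  {above(b,a), clear(a), clear(b), holds(f,a), holds(f,f), inpos(a,f), inpos(b,a), inpos(b,f), linked(b), linked(f)}
optimal plan length = 2; 2 > 1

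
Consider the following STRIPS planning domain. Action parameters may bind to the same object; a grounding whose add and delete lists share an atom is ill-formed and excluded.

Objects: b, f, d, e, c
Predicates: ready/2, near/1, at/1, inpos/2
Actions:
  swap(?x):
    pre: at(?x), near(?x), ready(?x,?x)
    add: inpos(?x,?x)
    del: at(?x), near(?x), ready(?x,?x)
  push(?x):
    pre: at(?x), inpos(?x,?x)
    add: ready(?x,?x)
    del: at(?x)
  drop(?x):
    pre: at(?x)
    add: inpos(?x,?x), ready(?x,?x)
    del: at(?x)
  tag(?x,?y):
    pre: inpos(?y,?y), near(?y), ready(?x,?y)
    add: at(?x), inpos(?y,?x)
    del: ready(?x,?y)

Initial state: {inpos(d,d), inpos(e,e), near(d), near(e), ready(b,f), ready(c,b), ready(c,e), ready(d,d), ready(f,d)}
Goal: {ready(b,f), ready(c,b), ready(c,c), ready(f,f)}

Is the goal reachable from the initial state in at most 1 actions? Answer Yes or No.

No

1. tag(f,d)  →  {at(f), inpos(d,d), inpos(d,f), inpos(e,e), near(d), near(e), ready(b,f), ready(c,b), ready(c,e), ready(d,d)}
2. drop(f)  →  {inpos(d,d), inpos(d,f), inpos(e,e), inpos(f,f), near(d), near(e), ready(b,f), ready(c,b), ready(c,e), ready(d,d), ready(f,f)}
3. tag(c,e)  →  {at(c), inpos(d,d), inpos(d,f), inpos(e,c), inpos(e,e), inpos(f,f), near(d), near(e), ready(b,f), ready(c,b), ready(d,d), ready(f,f)}
4. drop(c)  →  {inpos(c,c), inpos(d,d), inpos(d,f), inpos(e,c), inpos(e,e), inpos(f,f), near(d), near(e), ready(b,f), ready(c,b), ready(c,c), ready(d,d), ready(f,f)}
optimal plan length = 4; 4 > 1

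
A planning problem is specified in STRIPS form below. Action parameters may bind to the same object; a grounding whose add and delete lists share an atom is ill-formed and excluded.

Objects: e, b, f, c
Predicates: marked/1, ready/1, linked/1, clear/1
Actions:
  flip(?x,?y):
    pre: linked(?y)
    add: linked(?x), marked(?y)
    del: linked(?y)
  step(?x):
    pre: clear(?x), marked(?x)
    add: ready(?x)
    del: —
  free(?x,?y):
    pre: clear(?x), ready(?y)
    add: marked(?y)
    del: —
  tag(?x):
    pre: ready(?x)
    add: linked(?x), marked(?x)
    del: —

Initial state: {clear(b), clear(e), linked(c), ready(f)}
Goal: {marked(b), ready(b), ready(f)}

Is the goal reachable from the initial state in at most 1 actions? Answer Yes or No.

No

1. flip(b,c)  →  {clear(b), clear(e), linked(b), marked(c), ready(f)}
2. flip(e,b)  →  {clear(b), clear(e), linked(e), marked(b), marked(c), ready(f)}
3. step(b)  →  {clear(b), clear(e), linked(e), marked(b), marked(c), ready(b), ready(f)}
optimal plan length = 3; 3 > 1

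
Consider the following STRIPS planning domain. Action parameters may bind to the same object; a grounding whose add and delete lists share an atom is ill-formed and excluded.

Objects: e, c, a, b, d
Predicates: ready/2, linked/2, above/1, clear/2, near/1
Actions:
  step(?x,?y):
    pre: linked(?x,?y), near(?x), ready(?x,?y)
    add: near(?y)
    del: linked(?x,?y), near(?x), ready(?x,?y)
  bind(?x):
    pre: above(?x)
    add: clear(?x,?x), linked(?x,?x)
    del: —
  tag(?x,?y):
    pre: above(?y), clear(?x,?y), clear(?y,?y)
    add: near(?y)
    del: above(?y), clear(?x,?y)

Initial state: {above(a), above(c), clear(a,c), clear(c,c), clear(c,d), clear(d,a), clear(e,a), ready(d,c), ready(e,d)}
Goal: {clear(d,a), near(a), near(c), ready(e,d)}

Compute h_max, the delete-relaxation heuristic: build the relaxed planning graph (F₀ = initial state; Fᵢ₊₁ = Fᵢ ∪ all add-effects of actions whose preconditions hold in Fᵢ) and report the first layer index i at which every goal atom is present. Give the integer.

2

F0 = init (9 atoms)
F1 = F0 ∪ {clear(a,a), linked(a,a), linked(c,c), near(c)}  (13 atoms)
F2 = F1 ∪ {near(a)}  (14 atoms)
goal ⊆ F2  ⇒  h_max = 2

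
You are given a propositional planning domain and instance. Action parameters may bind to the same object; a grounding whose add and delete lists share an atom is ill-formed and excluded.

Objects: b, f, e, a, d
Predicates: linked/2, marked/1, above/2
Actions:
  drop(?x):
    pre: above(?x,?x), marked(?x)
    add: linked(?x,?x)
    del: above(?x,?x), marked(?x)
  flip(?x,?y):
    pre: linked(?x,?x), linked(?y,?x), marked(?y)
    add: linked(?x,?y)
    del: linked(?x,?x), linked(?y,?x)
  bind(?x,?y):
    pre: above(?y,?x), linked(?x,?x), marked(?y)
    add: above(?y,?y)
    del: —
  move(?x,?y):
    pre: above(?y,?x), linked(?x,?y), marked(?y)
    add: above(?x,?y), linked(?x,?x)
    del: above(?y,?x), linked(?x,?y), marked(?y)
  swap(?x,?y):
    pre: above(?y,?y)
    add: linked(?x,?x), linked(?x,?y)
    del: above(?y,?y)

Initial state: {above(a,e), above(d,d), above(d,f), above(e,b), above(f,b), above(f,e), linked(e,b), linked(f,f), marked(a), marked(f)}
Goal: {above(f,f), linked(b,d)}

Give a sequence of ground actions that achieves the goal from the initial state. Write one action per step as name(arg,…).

swap(b,d); bind(b,f)

1. swap(b,d)  →  {above(a,e), above(d,f), above(e,b), above(f,b), above(f,e), linked(b,b), linked(b,d), linked(e,b), linked(f,f), marked(a), marked(f)}
2. bind(b,f)  →  {above(a,e), above(d,f), above(e,b), above(f,b), above(f,e), above(f,f), linked(b,b), linked(b,d), linked(e,b), linked(f,f), marked(a), marked(f)}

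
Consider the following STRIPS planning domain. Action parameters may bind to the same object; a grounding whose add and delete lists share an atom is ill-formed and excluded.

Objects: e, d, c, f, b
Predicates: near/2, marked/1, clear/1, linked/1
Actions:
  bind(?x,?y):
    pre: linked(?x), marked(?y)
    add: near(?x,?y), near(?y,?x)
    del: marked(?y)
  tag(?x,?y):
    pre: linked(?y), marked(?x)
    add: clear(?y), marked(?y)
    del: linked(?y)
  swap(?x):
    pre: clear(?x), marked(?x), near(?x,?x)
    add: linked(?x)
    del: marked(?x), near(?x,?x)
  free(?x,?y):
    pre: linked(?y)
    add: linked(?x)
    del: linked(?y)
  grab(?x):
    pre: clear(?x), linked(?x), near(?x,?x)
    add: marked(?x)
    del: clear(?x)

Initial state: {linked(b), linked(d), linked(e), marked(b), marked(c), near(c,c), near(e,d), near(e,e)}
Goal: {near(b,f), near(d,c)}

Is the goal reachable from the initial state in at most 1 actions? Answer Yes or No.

No

1. bind(d,c)  →  {linked(b), linked(d), linked(e), marked(b), near(c,c), near(c,d), near(d,c), near(e,d), near(e,e)}
2. free(f,e)  →  {linked(b), linked(d), linked(f), marked(b), near(c,c), near(c,d), near(d,c), near(e,d), near(e,e)}
3. bind(f,b)  →  {linked(b), linked(d), linked(f), near(b,f), near(c,c), near(c,d), near(d,c), near(e,d), near(e,e), near(f,b)}
optimal plan length = 3; 3 > 1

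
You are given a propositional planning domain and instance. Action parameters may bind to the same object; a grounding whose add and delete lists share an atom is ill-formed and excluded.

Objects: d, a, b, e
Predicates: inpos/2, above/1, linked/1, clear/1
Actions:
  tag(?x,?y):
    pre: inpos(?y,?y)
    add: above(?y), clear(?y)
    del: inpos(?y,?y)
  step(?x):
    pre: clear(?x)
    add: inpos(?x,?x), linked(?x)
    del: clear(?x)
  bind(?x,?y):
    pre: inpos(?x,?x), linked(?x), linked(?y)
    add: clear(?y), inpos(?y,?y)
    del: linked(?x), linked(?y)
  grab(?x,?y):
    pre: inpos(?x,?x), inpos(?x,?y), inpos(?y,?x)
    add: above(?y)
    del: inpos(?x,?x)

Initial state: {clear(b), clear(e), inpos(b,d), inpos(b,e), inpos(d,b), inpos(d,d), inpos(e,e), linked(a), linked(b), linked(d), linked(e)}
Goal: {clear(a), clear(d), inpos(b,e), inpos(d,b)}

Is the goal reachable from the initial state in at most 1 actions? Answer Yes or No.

No

1. tag(d,d)  →  {above(d), clear(b), clear(d), clear(e), inpos(b,d), inpos(b,e), inpos(d,b), inpos(e,e), linked(a), linked(b), linked(d), linked(e)}
2. bind(e,a)  →  {above(d), clear(a), clear(b), clear(d), clear(e), inpos(a,a), inpos(b,d), inpos(b,e), inpos(d,b), inpos(e,e), linked(b), linked(d)}
optimal plan length = 2; 2 > 1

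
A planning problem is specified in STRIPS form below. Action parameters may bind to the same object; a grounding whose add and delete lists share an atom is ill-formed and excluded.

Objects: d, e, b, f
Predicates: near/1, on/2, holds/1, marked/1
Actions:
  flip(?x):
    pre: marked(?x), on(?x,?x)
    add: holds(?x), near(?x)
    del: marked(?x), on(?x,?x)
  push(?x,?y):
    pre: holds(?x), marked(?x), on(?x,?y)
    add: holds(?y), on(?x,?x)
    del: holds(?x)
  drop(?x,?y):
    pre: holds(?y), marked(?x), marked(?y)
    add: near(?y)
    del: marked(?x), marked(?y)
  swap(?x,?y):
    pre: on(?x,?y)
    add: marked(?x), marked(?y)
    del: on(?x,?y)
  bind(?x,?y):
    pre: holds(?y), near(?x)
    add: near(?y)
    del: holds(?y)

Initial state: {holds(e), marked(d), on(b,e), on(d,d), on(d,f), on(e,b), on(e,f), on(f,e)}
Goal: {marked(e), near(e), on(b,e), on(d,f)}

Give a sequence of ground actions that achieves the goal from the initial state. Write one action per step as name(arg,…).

flip(d); swap(e,b); bind(d,e)

1. flip(d)  →  {holds(d), holds(e), near(d), on(b,e), on(d,f), on(e,b), on(e,f), on(f,e)}
2. swap(e,b)  →  {holds(d), holds(e), marked(b), marked(e), near(d), on(b,e), on(d,f), on(e,f), on(f,e)}
3. bind(d,e)  →  {holds(d), marked(b), marked(e), near(d), near(e), on(b,e), on(d,f), on(e,f), on(f,e)}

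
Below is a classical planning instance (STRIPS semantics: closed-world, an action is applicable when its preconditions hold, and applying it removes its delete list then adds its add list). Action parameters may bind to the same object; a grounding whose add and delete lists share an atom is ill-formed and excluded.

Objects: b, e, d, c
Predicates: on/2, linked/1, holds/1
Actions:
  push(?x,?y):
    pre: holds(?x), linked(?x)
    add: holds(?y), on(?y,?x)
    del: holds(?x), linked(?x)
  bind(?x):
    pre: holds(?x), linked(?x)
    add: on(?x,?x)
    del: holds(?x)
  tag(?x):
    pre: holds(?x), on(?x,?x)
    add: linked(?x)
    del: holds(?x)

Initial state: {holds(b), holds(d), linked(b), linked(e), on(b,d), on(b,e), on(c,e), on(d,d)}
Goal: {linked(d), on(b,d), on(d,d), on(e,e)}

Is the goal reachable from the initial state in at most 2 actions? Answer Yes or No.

1. push(b,e)  →  {holds(d), holds(e), linked(e), on(b,d), on(b,e), on(c,e), on(d,d), on(e,b)}
2. bind(e)  →  {holds(d), linked(e), on(b,d), on(b,e), on(c,e), on(d,d), on(e,b), on(e,e)}
3. tag(d)  →  {linked(d), linked(e), on(b,d), on(b,e), on(c,e), on(d,d), on(e,b), on(e,e)}
optimal plan length = 3; 3 > 2

No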